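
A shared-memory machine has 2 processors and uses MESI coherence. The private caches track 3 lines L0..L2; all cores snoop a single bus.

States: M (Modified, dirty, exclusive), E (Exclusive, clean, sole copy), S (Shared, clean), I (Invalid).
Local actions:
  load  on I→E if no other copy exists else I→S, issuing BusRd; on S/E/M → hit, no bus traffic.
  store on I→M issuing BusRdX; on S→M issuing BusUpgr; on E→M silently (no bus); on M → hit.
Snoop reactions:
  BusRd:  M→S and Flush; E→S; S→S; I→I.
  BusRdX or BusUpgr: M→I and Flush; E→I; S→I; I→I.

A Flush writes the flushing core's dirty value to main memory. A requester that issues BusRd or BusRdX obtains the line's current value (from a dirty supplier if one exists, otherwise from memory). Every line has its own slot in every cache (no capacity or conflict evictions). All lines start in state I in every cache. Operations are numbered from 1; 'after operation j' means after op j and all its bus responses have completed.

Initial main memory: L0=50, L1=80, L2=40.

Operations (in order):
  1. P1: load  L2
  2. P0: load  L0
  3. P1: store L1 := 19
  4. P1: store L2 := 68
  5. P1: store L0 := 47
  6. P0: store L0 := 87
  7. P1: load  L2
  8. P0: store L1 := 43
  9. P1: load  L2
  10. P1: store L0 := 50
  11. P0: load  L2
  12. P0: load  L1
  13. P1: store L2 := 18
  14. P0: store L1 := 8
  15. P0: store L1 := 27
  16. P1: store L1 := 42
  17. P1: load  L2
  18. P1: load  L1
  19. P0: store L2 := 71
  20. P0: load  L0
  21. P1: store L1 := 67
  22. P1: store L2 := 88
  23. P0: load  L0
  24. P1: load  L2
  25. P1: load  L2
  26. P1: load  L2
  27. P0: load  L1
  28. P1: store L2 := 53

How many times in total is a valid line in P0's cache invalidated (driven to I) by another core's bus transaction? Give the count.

1. P1: load  L2  bus=[BusRd]  L2: P0=I P1=E  mem[L2]=40
2. P0: load  L0  bus=[BusRd]  L0: P0=E P1=I  mem[L0]=50
3. P1: store L1 := 19  bus=[BusRdX]  L1: P0=I P1=M  mem[L1]=80
4. P1: store L2 := 68  bus=[-]  L2: P0=I P1=M  mem[L2]=40
5. P1: store L0 := 47  bus=[BusRdX]  L0: P0=I P1=M  mem[L0]=50
6. P0: store L0 := 87  bus=[BusRdX,Flush]  L0: P0=M P1=I  mem[L0]=47
7. P1: load  L2  bus=[-]  L2: P0=I P1=M  mem[L2]=40
8. P0: store L1 := 43  bus=[BusRdX,Flush]  L1: P0=M P1=I  mem[L1]=19
9. P1: load  L2  bus=[-]  L2: P0=I P1=M  mem[L2]=40
10. P1: store L0 := 50  bus=[BusRdX,Flush]  L0: P0=I P1=M  mem[L0]=87
11. P0: load  L2  bus=[BusRd,Flush]  L2: P0=S P1=S  mem[L2]=68
12. P0: load  L1  bus=[-]  L1: P0=M P1=I  mem[L1]=19
13. P1: store L2 := 18  bus=[BusUpgr]  L2: P0=I P1=M  mem[L2]=68
14. P0: store L1 := 8  bus=[-]  L1: P0=M P1=I  mem[L1]=19
15. P0: store L1 := 27  bus=[-]  L1: P0=M P1=I  mem[L1]=19
16. P1: store L1 := 42  bus=[BusRdX,Flush]  L1: P0=I P1=M  mem[L1]=27
17. P1: load  L2  bus=[-]  L2: P0=I P1=M  mem[L2]=68
18. P1: load  L1  bus=[-]  L1: P0=I P1=M  mem[L1]=27
19. P0: store L2 := 71  bus=[BusRdX,Flush]  L2: P0=M P1=I  mem[L2]=18
20. P0: load  L0  bus=[BusRd,Flush]  L0: P0=S P1=S  mem[L0]=50
21. P1: store L1 := 67  bus=[-]  L1: P0=I P1=M  mem[L1]=27
22. P1: store L2 := 88  bus=[BusRdX,Flush]  L2: P0=I P1=M  mem[L2]=71
23. P0: load  L0  bus=[-]  L0: P0=S P1=S  mem[L0]=50
24. P1: load  L2  bus=[-]  L2: P0=I P1=M  mem[L2]=71
25. P1: load  L2  bus=[-]  L2: P0=I P1=M  mem[L2]=71
26. P1: load  L2  bus=[-]  L2: P0=I P1=M  mem[L2]=71
27. P0: load  L1  bus=[BusRd,Flush]  L1: P0=S P1=S  mem[L1]=67
28. P1: store L2 := 53  bus=[-]  L2: P0=I P1=M  mem[L2]=71

invalidations = 5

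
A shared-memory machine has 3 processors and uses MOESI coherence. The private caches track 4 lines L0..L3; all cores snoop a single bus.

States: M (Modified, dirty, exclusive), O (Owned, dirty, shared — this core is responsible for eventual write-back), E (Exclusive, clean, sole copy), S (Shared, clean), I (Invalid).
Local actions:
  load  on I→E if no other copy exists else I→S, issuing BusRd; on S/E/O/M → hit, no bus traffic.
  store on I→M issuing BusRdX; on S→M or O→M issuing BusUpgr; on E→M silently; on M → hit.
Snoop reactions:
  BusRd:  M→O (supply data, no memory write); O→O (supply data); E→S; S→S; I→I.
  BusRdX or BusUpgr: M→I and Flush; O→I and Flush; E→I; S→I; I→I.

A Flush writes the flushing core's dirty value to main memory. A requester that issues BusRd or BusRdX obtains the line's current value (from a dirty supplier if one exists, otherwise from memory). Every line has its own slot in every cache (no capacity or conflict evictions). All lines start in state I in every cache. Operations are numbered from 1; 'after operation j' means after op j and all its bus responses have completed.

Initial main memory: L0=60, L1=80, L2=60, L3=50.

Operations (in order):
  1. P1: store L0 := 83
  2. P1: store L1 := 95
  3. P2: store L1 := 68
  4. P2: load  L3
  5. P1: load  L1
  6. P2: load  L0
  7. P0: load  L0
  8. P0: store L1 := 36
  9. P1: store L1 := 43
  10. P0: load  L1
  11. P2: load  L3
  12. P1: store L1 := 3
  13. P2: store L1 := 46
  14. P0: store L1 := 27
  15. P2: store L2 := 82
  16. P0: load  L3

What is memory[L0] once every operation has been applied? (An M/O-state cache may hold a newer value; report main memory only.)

[1] P1: store L0 := 83 | P0:I, P1:M(83), P2:I | bus: BusRdX
[2] P1: store L1 := 95 | P0:I, P1:M(95), P2:I | bus: BusRdX
[3] P2: store L1 := 68 | P0:I, P1:I, P2:M(68) | bus: BusRdX,Flush
[4] P2: load  L3 | P0:I, P1:I, P2:E(50) | bus: BusRd
[5] P1: load  L1 | P0:I, P1:S(68), P2:O(68) | bus: BusRd
[6] P2: load  L0 | P0:I, P1:O(83), P2:S(83) | bus: BusRd
[7] P0: load  L0 | P0:S(83), P1:O(83), P2:S(83) | bus: BusRd
[8] P0: store L1 := 36 | P0:M(36), P1:I, P2:I | bus: BusRdX,Flush
[9] P1: store L1 := 43 | P0:I, P1:M(43), P2:I | bus: BusRdX,Flush
[10] P0: load  L1 | P0:S(43), P1:O(43), P2:I | bus: BusRd
[11] P2: load  L3 | P0:I, P1:I, P2:E(50) | bus: none
[12] P1: store L1 := 3 | P0:I, P1:M(3), P2:I | bus: BusUpgr
[13] P2: store L1 := 46 | P0:I, P1:I, P2:M(46) | bus: BusRdX,Flush
[14] P0: store L1 := 27 | P0:M(27), P1:I, P2:I | bus: BusRdX,Flush
[15] P2: store L2 := 82 | P0:I, P1:I, P2:M(82) | bus: BusRdX
[16] P0: load  L3 | P0:S(50), P1:I, P2:S(50) | bus: BusRd

memory[L0] = 60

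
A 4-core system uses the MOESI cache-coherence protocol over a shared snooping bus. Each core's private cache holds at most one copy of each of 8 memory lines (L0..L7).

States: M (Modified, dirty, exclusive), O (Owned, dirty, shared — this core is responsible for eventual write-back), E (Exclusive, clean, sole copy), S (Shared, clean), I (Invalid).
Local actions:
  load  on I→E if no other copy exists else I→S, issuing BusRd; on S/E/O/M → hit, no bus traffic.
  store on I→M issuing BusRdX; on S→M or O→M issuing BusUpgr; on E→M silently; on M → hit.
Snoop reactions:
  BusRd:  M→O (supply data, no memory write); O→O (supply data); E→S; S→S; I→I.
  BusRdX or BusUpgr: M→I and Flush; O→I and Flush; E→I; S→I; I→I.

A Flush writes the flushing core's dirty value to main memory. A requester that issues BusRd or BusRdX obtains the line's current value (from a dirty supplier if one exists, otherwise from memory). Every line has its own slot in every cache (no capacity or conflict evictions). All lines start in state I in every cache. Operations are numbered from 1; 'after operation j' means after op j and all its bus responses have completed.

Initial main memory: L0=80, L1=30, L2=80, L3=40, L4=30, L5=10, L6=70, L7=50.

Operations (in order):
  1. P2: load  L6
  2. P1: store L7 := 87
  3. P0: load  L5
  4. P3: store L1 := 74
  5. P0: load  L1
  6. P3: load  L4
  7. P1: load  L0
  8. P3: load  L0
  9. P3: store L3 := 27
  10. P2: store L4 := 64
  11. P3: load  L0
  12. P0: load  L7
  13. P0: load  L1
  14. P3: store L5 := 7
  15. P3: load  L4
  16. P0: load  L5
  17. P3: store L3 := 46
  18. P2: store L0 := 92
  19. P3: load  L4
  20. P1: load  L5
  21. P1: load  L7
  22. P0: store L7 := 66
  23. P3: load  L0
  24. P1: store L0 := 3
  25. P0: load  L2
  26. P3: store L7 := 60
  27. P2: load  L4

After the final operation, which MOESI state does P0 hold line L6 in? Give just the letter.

step 1: P2: load  L6  ⟶  IIEI  (L6)  txn=BusRd  M[L6]=70
step 2: P1: store L7 := 87  ⟶  IMII  (L7)  txn=BusRdX  M[L7]=50
step 3: P0: load  L5  ⟶  EIII  (L5)  txn=BusRd  M[L5]=10
step 4: P3: store L1 := 74  ⟶  IIIM  (L1)  txn=BusRdX  M[L1]=30
step 5: P0: load  L1  ⟶  SIIO  (L1)  txn=BusRd  M[L1]=30
step 6: P3: load  L4  ⟶  IIIE  (L4)  txn=BusRd  M[L4]=30
step 7: P1: load  L0  ⟶  IEII  (L0)  txn=BusRd  M[L0]=80
step 8: P3: load  L0  ⟶  ISIS  (L0)  txn=BusRd  M[L0]=80
step 9: P3: store L3 := 27  ⟶  IIIM  (L3)  txn=BusRdX  M[L3]=40
step 10: P2: store L4 := 64  ⟶  IIMI  (L4)  txn=BusRdX  M[L4]=30
step 11: P3: load  L0  ⟶  ISIS  (L0)  txn=∅  M[L0]=80
step 12: P0: load  L7  ⟶  SOII  (L7)  txn=BusRd  M[L7]=50
step 13: P0: load  L1  ⟶  SIIO  (L1)  txn=∅  M[L1]=30
step 14: P3: store L5 := 7  ⟶  IIIM  (L5)  txn=BusRdX  M[L5]=10
step 15: P3: load  L4  ⟶  IIOS  (L4)  txn=BusRd  M[L4]=30
step 16: P0: load  L5  ⟶  SIIO  (L5)  txn=BusRd  M[L5]=10
step 17: P3: store L3 := 46  ⟶  IIIM  (L3)  txn=∅  M[L3]=40
step 18: P2: store L0 := 92  ⟶  IIMI  (L0)  txn=BusRdX  M[L0]=80
step 19: P3: load  L4  ⟶  IIOS  (L4)  txn=∅  M[L4]=30
step 20: P1: load  L5  ⟶  SSIO  (L5)  txn=BusRd  M[L5]=10
step 21: P1: load  L7  ⟶  SOII  (L7)  txn=∅  M[L7]=50
step 22: P0: store L7 := 66  ⟶  MIII  (L7)  txn=BusUpgr+Flush  M[L7]=87
step 23: P3: load  L0  ⟶  IIOS  (L0)  txn=BusRd  M[L0]=80
step 24: P1: store L0 := 3  ⟶  IMII  (L0)  txn=BusRdX+Flush  M[L0]=92
step 25: P0: load  L2  ⟶  EIII  (L2)  txn=BusRd  M[L2]=80
step 26: P3: store L7 := 60  ⟶  IIIM  (L7)  txn=BusRdX+Flush  M[L7]=66
step 27: P2: load  L4  ⟶  IIOS  (L4)  txn=∅  M[L4]=30

state = I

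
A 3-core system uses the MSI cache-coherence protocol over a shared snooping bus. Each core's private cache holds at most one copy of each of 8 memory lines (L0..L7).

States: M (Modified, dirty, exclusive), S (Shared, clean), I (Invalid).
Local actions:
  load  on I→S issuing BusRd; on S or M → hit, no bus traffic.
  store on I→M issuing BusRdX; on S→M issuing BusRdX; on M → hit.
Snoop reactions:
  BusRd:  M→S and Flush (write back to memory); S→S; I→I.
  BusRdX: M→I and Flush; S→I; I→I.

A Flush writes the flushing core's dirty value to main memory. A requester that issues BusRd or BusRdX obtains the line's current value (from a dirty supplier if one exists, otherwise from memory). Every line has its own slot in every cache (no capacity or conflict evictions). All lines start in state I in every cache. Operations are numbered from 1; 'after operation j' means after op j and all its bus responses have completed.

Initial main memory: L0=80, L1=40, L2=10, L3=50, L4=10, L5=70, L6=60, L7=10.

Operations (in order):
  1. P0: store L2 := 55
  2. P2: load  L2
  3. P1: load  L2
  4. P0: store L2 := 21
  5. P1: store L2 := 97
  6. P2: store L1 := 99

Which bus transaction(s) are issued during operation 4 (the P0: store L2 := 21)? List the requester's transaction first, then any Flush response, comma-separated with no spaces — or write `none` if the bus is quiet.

bus = BusRdX

1. P0: store L2 := 55  bus=[BusRdX]  L2: P0=M P1=I P2=I  mem[L2]=10
2. P2: load  L2  bus=[BusRd,Flush]  L2: P0=S P1=I P2=S  mem[L2]=55
3. P1: load  L2  bus=[BusRd]  L2: P0=S P1=S P2=S  mem[L2]=55
4. P0: store L2 := 21  bus=[BusRdX]  L2: P0=M P1=I P2=I  mem[L2]=55
5. P1: store L2 := 97  bus=[BusRdX,Flush]  L2: P0=I P1=M P2=I  mem[L2]=21
6. P2: store L1 := 99  bus=[BusRdX]  L1: P0=I P1=I P2=M  mem[L1]=40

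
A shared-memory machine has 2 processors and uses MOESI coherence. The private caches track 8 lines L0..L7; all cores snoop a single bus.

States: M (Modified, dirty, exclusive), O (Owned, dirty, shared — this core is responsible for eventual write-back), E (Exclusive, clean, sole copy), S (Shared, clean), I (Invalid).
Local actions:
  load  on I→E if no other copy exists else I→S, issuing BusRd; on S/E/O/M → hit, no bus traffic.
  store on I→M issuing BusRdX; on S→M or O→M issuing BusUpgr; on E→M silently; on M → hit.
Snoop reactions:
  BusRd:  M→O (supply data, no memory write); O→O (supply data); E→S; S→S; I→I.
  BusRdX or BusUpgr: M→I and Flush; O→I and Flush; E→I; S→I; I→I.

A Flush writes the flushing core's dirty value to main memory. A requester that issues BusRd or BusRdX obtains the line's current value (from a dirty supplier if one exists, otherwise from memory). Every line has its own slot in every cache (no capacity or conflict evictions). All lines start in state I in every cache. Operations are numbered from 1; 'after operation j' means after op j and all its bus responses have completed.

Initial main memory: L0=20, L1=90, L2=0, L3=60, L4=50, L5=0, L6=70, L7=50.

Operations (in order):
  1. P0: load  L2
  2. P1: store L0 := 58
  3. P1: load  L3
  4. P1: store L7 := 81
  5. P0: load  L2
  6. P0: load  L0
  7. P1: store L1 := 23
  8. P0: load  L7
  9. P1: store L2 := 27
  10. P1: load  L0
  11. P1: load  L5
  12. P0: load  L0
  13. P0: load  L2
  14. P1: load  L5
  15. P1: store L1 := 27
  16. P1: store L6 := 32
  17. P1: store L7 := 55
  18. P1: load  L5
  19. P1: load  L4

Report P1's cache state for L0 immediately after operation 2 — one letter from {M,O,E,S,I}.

state = M

1. P0: load  L2  bus=[BusRd]  L2: P0=E P1=I  mem[L2]=0
2. P1: store L0 := 58  bus=[BusRdX]  L0: P0=I P1=M  mem[L0]=20
3. P1: load  L3  bus=[BusRd]  L3: P0=I P1=E  mem[L3]=60
4. P1: store L7 := 81  bus=[BusRdX]  L7: P0=I P1=M  mem[L7]=50
5. P0: load  L2  bus=[-]  L2: P0=E P1=I  mem[L2]=0
6. P0: load  L0  bus=[BusRd]  L0: P0=S P1=O  mem[L0]=20
7. P1: store L1 := 23  bus=[BusRdX]  L1: P0=I P1=M  mem[L1]=90
8. P0: load  L7  bus=[BusRd]  L7: P0=S P1=O  mem[L7]=50
9. P1: store L2 := 27  bus=[BusRdX]  L2: P0=I P1=M  mem[L2]=0
10. P1: load  L0  bus=[-]  L0: P0=S P1=O  mem[L0]=20
11. P1: load  L5  bus=[BusRd]  L5: P0=I P1=E  mem[L5]=0
12. P0: load  L0  bus=[-]  L0: P0=S P1=O  mem[L0]=20
13. P0: load  L2  bus=[BusRd]  L2: P0=S P1=O  mem[L2]=0
14. P1: load  L5  bus=[-]  L5: P0=I P1=E  mem[L5]=0
15. P1: store L1 := 27  bus=[-]  L1: P0=I P1=M  mem[L1]=90
16. P1: store L6 := 32  bus=[BusRdX]  L6: P0=I P1=M  mem[L6]=70
17. P1: store L7 := 55  bus=[BusUpgr]  L7: P0=I P1=M  mem[L7]=50
18. P1: load  L5  bus=[-]  L5: P0=I P1=E  mem[L5]=0
19. P1: load  L4  bus=[BusRd]  L4: P0=I P1=E  mem[L4]=50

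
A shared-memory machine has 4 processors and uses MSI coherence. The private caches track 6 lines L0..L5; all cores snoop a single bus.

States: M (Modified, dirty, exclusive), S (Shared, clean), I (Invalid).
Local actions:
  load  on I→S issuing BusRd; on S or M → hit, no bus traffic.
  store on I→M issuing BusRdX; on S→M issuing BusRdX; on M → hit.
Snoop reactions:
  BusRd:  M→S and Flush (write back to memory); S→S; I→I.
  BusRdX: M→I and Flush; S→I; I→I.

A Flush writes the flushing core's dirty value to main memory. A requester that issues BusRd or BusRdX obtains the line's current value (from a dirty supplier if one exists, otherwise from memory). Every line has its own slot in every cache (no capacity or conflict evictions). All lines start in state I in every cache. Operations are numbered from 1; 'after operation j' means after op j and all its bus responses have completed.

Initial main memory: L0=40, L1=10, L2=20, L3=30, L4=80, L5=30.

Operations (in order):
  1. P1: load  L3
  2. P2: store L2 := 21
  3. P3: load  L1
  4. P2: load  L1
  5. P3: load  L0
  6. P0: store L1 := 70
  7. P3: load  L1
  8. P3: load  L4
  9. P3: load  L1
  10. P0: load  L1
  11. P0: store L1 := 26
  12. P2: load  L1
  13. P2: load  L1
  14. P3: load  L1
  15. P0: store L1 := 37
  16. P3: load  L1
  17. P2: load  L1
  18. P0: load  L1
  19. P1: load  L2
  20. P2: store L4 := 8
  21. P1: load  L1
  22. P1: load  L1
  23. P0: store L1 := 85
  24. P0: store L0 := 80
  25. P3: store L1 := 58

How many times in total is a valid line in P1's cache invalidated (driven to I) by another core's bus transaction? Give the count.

1. P1: load  L3  bus=[BusRd]  L3: P0=I P1=S P2=I P3=I  mem[L3]=30
2. P2: store L2 := 21  bus=[BusRdX]  L2: P0=I P1=I P2=M P3=I  mem[L2]=20
3. P3: load  L1  bus=[BusRd]  L1: P0=I P1=I P2=I P3=S  mem[L1]=10
4. P2: load  L1  bus=[BusRd]  L1: P0=I P1=I P2=S P3=S  mem[L1]=10
5. P3: load  L0  bus=[BusRd]  L0: P0=I P1=I P2=I P3=S  mem[L0]=40
6. P0: store L1 := 70  bus=[BusRdX]  L1: P0=M P1=I P2=I P3=I  mem[L1]=10
7. P3: load  L1  bus=[BusRd,Flush]  L1: P0=S P1=I P2=I P3=S  mem[L1]=70
8. P3: load  L4  bus=[BusRd]  L4: P0=I P1=I P2=I P3=S  mem[L4]=80
9. P3: load  L1  bus=[-]  L1: P0=S P1=I P2=I P3=S  mem[L1]=70
10. P0: load  L1  bus=[-]  L1: P0=S P1=I P2=I P3=S  mem[L1]=70
11. P0: store L1 := 26  bus=[BusRdX]  L1: P0=M P1=I P2=I P3=I  mem[L1]=70
12. P2: load  L1  bus=[BusRd,Flush]  L1: P0=S P1=I P2=S P3=I  mem[L1]=26
13. P2: load  L1  bus=[-]  L1: P0=S P1=I P2=S P3=I  mem[L1]=26
14. P3: load  L1  bus=[BusRd]  L1: P0=S P1=I P2=S P3=S  mem[L1]=26
15. P0: store L1 := 37  bus=[BusRdX]  L1: P0=M P1=I P2=I P3=I  mem[L1]=26
16. P3: load  L1  bus=[BusRd,Flush]  L1: P0=S P1=I P2=I P3=S  mem[L1]=37
17. P2: load  L1  bus=[BusRd]  L1: P0=S P1=I P2=S P3=S  mem[L1]=37
18. P0: load  L1  bus=[-]  L1: P0=S P1=I P2=S P3=S  mem[L1]=37
19. P1: load  L2  bus=[BusRd,Flush]  L2: P0=I P1=S P2=S P3=I  mem[L2]=21
20. P2: store L4 := 8  bus=[BusRdX]  L4: P0=I P1=I P2=M P3=I  mem[L4]=80
21. P1: load  L1  bus=[BusRd]  L1: P0=S P1=S P2=S P3=S  mem[L1]=37
22. P1: load  L1  bus=[-]  L1: P0=S P1=S P2=S P3=S  mem[L1]=37
23. P0: store L1 := 85  bus=[BusRdX]  L1: P0=M P1=I P2=I P3=I  mem[L1]=37
24. P0: store L0 := 80  bus=[BusRdX]  L0: P0=M P1=I P2=I P3=I  mem[L0]=40
25. P3: store L1 := 58  bus=[BusRdX,Flush]  L1: P0=I P1=I P2=I P3=M  mem[L1]=85

invalidations = 1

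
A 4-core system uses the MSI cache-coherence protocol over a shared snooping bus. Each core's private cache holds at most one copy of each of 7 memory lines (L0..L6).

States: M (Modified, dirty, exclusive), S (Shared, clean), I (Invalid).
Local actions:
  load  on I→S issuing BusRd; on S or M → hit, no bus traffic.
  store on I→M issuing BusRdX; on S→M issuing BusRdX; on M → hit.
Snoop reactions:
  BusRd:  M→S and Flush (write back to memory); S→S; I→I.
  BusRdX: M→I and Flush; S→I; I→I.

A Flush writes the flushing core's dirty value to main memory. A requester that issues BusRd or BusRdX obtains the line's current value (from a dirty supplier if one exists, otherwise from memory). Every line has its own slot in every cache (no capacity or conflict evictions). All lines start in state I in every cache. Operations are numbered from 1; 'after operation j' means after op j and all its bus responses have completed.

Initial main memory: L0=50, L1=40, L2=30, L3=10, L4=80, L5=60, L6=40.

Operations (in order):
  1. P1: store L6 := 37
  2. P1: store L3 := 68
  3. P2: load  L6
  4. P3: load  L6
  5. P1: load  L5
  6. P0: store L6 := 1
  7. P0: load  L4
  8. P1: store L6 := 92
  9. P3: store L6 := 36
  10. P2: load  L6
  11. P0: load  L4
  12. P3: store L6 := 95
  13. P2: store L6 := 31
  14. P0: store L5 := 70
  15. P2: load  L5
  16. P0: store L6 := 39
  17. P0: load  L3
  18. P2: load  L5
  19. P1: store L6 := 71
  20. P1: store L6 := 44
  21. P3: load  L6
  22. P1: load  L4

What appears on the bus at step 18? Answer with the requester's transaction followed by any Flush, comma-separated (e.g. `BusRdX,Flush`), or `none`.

  op1 P1: store L6 := 37 → I/M/I/I on L6; bus BusRdX; mem=40
  op2 P1: store L3 := 68 → I/M/I/I on L3; bus BusRdX; mem=10
  op3 P2: load  L6 → I/S/S/I on L6; bus BusRd Flush; mem=37
  op4 P3: load  L6 → I/S/S/S on L6; bus BusRd; mem=37
  op5 P1: load  L5 → I/S/I/I on L5; bus BusRd; mem=60
  op6 P0: store L6 := 1 → M/I/I/I on L6; bus BusRdX; mem=37
  op7 P0: load  L4 → S/I/I/I on L4; bus BusRd; mem=80
  op8 P1: store L6 := 92 → I/M/I/I on L6; bus BusRdX Flush; mem=1
  op9 P3: store L6 := 36 → I/I/I/M on L6; bus BusRdX Flush; mem=92
  op10 P2: load  L6 → I/I/S/S on L6; bus BusRd Flush; mem=36
  op11 P0: load  L4 → S/I/I/I on L4; bus (none); mem=80
  op12 P3: store L6 := 95 → I/I/I/M on L6; bus BusRdX; mem=36
  op13 P2: store L6 := 31 → I/I/M/I on L6; bus BusRdX Flush; mem=95
  op14 P0: store L5 := 70 → M/I/I/I on L5; bus BusRdX; mem=60
  op15 P2: load  L5 → S/I/S/I on L5; bus BusRd Flush; mem=70
  op16 P0: store L6 := 39 → M/I/I/I on L6; bus BusRdX Flush; mem=31
  op17 P0: load  L3 → S/S/I/I on L3; bus BusRd Flush; mem=68
  op18 P2: load  L5 → S/I/S/I on L5; bus (none); mem=70
  op19 P1: store L6 := 71 → I/M/I/I on L6; bus BusRdX Flush; mem=39
  op20 P1: store L6 := 44 → I/M/I/I on L6; bus (none); mem=39
  op21 P3: load  L6 → I/S/I/S on L6; bus BusRd Flush; mem=44
  op22 P1: load  L4 → S/S/I/I on L4; bus BusRd; mem=80

bus = none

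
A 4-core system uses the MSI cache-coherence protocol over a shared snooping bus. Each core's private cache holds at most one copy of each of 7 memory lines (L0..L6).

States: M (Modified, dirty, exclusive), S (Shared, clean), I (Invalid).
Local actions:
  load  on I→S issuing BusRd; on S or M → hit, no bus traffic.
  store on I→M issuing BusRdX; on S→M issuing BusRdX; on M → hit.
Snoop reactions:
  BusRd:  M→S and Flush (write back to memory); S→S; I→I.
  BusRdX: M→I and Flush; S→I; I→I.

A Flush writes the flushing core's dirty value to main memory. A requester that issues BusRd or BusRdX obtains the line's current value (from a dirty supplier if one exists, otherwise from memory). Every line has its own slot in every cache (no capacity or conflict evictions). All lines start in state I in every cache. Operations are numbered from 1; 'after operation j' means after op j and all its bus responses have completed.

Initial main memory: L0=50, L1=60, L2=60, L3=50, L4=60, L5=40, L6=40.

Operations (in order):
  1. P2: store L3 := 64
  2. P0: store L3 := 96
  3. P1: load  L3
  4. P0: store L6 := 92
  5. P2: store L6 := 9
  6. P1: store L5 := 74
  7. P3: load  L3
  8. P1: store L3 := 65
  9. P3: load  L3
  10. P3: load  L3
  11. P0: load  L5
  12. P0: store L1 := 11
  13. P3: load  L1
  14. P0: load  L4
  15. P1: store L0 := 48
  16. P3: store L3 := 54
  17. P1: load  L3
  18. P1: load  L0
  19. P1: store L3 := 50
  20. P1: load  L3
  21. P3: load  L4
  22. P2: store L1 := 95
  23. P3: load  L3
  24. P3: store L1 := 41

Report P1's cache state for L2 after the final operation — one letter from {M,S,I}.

step 1: P2: store L3 := 64  ⟶  IIMI  (L3)  txn=BusRdX  M[L3]=50
step 2: P0: store L3 := 96  ⟶  MIII  (L3)  txn=BusRdX+Flush  M[L3]=64
step 3: P1: load  L3  ⟶  SSII  (L3)  txn=BusRd+Flush  M[L3]=96
step 4: P0: store L6 := 92  ⟶  MIII  (L6)  txn=BusRdX  M[L6]=40
step 5: P2: store L6 := 9  ⟶  IIMI  (L6)  txn=BusRdX+Flush  M[L6]=92
step 6: P1: store L5 := 74  ⟶  IMII  (L5)  txn=BusRdX  M[L5]=40
step 7: P3: load  L3  ⟶  SSIS  (L3)  txn=BusRd  M[L3]=96
step 8: P1: store L3 := 65  ⟶  IMII  (L3)  txn=BusRdX  M[L3]=96
step 9: P3: load  L3  ⟶  ISIS  (L3)  txn=BusRd+Flush  M[L3]=65
step 10: P3: load  L3  ⟶  ISIS  (L3)  txn=∅  M[L3]=65
step 11: P0: load  L5  ⟶  SSII  (L5)  txn=BusRd+Flush  M[L5]=74
step 12: P0: store L1 := 11  ⟶  MIII  (L1)  txn=BusRdX  M[L1]=60
step 13: P3: load  L1  ⟶  SIIS  (L1)  txn=BusRd+Flush  M[L1]=11
step 14: P0: load  L4  ⟶  SIII  (L4)  txn=BusRd  M[L4]=60
step 15: P1: store L0 := 48  ⟶  IMII  (L0)  txn=BusRdX  M[L0]=50
step 16: P3: store L3 := 54  ⟶  IIIM  (L3)  txn=BusRdX  M[L3]=65
step 17: P1: load  L3  ⟶  ISIS  (L3)  txn=BusRd+Flush  M[L3]=54
step 18: P1: load  L0  ⟶  IMII  (L0)  txn=∅  M[L0]=50
step 19: P1: store L3 := 50  ⟶  IMII  (L3)  txn=BusRdX  M[L3]=54
step 20: P1: load  L3  ⟶  IMII  (L3)  txn=∅  M[L3]=54
step 21: P3: load  L4  ⟶  SIIS  (L4)  txn=BusRd  M[L4]=60
step 22: P2: store L1 := 95  ⟶  IIMI  (L1)  txn=BusRdX  M[L1]=11
step 23: P3: load  L3  ⟶  ISIS  (L3)  txn=BusRd+Flush  M[L3]=50
step 24: P3: store L1 := 41  ⟶  IIIM  (L1)  txn=BusRdX+Flush  M[L1]=95

state = I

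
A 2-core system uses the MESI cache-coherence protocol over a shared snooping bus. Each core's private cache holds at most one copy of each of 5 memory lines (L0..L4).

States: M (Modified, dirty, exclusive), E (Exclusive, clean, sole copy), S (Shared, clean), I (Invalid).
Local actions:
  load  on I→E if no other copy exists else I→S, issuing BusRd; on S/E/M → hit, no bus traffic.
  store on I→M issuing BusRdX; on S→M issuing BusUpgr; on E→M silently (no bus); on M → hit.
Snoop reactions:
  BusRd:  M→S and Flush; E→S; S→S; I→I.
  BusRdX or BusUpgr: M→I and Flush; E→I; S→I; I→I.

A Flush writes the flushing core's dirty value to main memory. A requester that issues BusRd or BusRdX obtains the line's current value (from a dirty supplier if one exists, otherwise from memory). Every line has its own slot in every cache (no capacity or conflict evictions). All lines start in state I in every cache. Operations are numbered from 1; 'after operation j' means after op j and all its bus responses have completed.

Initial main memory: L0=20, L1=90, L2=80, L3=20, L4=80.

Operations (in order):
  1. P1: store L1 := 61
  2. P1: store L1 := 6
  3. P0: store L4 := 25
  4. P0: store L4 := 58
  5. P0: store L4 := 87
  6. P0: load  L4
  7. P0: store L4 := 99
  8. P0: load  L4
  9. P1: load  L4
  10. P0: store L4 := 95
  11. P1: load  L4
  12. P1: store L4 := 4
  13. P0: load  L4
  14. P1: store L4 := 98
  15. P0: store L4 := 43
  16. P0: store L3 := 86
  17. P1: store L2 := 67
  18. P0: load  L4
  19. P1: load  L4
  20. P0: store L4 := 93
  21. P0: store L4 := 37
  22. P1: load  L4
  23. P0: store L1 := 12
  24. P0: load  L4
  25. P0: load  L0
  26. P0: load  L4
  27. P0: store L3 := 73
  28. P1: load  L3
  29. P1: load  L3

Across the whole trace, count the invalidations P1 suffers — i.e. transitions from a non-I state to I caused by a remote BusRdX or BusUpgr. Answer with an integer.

invalidations = 4

[1] P1: store L1 := 61 | P0:I, P1:M(61) | bus: BusRdX
[2] P1: store L1 := 6 | P0:I, P1:M(6) | bus: none
[3] P0: store L4 := 25 | P0:M(25), P1:I | bus: BusRdX
[4] P0: store L4 := 58 | P0:M(58), P1:I | bus: none
[5] P0: store L4 := 87 | P0:M(87), P1:I | bus: none
[6] P0: load  L4 | P0:M(87), P1:I | bus: none
[7] P0: store L4 := 99 | P0:M(99), P1:I | bus: none
[8] P0: load  L4 | P0:M(99), P1:I | bus: none
[9] P1: load  L4 | P0:S(99), P1:S(99) | bus: BusRd,Flush
[10] P0: store L4 := 95 | P0:M(95), P1:I | bus: BusUpgr
[11] P1: load  L4 | P0:S(95), P1:S(95) | bus: BusRd,Flush
[12] P1: store L4 := 4 | P0:I, P1:M(4) | bus: BusUpgr
[13] P0: load  L4 | P0:S(4), P1:S(4) | bus: BusRd,Flush
[14] P1: store L4 := 98 | P0:I, P1:M(98) | bus: BusUpgr
[15] P0: store L4 := 43 | P0:M(43), P1:I | bus: BusRdX,Flush
[16] P0: store L3 := 86 | P0:M(86), P1:I | bus: BusRdX
[17] P1: store L2 := 67 | P0:I, P1:M(67) | bus: BusRdX
[18] P0: load  L4 | P0:M(43), P1:I | bus: none
[19] P1: load  L4 | P0:S(43), P1:S(43) | bus: BusRd,Flush
[20] P0: store L4 := 93 | P0:M(93), P1:I | bus: BusUpgr
[21] P0: store L4 := 37 | P0:M(37), P1:I | bus: none
[22] P1: load  L4 | P0:S(37), P1:S(37) | bus: BusRd,Flush
[23] P0: store L1 := 12 | P0:M(12), P1:I | bus: BusRdX,Flush
[24] P0: load  L4 | P0:S(37), P1:S(37) | bus: none
[25] P0: load  L0 | P0:E(20), P1:I | bus: BusRd
[26] P0: load  L4 | P0:S(37), P1:S(37) | bus: none
[27] P0: store L3 := 73 | P0:M(73), P1:I | bus: none
[28] P1: load  L3 | P0:S(73), P1:S(73) | bus: BusRd,Flush
[29] P1: load  L3 | P0:S(73), P1:S(73) | bus: none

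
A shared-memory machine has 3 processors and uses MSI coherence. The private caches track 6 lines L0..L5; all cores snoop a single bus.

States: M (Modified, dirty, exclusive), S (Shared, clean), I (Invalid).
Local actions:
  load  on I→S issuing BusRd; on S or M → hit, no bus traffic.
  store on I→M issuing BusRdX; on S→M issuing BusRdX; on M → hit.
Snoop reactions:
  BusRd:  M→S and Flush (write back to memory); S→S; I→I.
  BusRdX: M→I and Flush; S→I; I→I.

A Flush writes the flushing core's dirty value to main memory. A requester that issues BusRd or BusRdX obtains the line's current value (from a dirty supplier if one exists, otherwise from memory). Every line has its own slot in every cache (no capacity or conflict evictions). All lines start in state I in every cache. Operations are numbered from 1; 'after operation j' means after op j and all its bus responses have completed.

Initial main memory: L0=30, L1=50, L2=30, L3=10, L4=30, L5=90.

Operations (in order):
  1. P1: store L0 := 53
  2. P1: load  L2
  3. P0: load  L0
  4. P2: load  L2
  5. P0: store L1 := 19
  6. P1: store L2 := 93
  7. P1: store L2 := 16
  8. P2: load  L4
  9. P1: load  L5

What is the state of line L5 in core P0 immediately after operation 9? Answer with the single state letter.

state = I

1. P1: store L0 := 53  bus=[BusRdX]  L0: P0=I P1=M P2=I  mem[L0]=30
2. P1: load  L2  bus=[BusRd]  L2: P0=I P1=S P2=I  mem[L2]=30
3. P0: load  L0  bus=[BusRd,Flush]  L0: P0=S P1=S P2=I  mem[L0]=53
4. P2: load  L2  bus=[BusRd]  L2: P0=I P1=S P2=S  mem[L2]=30
5. P0: store L1 := 19  bus=[BusRdX]  L1: P0=M P1=I P2=I  mem[L1]=50
6. P1: store L2 := 93  bus=[BusRdX]  L2: P0=I P1=M P2=I  mem[L2]=30
7. P1: store L2 := 16  bus=[-]  L2: P0=I P1=M P2=I  mem[L2]=30
8. P2: load  L4  bus=[BusRd]  L4: P0=I P1=I P2=S  mem[L4]=30
9. P1: load  L5  bus=[BusRd]  L5: P0=I P1=S P2=I  mem[L5]=90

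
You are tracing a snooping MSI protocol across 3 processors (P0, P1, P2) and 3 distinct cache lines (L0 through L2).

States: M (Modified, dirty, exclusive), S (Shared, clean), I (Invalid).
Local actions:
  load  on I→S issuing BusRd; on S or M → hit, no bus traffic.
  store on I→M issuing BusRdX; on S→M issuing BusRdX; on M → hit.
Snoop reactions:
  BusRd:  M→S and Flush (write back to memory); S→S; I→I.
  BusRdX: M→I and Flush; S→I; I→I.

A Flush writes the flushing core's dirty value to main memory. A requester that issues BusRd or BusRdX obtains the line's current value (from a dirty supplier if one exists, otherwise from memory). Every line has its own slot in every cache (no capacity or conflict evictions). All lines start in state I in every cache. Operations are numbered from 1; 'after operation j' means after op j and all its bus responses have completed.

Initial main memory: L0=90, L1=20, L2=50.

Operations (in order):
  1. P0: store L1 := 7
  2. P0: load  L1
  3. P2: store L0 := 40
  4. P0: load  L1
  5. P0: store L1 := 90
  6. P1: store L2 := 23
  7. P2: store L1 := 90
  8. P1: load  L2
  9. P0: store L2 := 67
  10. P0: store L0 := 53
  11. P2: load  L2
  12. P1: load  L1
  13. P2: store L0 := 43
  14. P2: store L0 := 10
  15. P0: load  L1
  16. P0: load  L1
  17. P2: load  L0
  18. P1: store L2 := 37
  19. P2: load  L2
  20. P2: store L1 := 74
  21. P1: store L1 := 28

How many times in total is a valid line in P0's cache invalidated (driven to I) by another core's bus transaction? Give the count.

invalidations = 4

1. P0: store L1 := 7  bus=[BusRdX]  L1: P0=M P1=I P2=I  mem[L1]=20
2. P0: load  L1  bus=[-]  L1: P0=M P1=I P2=I  mem[L1]=20
3. P2: store L0 := 40  bus=[BusRdX]  L0: P0=I P1=I P2=M  mem[L0]=90
4. P0: load  L1  bus=[-]  L1: P0=M P1=I P2=I  mem[L1]=20
5. P0: store L1 := 90  bus=[-]  L1: P0=M P1=I P2=I  mem[L1]=20
6. P1: store L2 := 23  bus=[BusRdX]  L2: P0=I P1=M P2=I  mem[L2]=50
7. P2: store L1 := 90  bus=[BusRdX,Flush]  L1: P0=I P1=I P2=M  mem[L1]=90
8. P1: load  L2  bus=[-]  L2: P0=I P1=M P2=I  mem[L2]=50
9. P0: store L2 := 67  bus=[BusRdX,Flush]  L2: P0=M P1=I P2=I  mem[L2]=23
10. P0: store L0 := 53  bus=[BusRdX,Flush]  L0: P0=M P1=I P2=I  mem[L0]=40
11. P2: load  L2  bus=[BusRd,Flush]  L2: P0=S P1=I P2=S  mem[L2]=67
12. P1: load  L1  bus=[BusRd,Flush]  L1: P0=I P1=S P2=S  mem[L1]=90
13. P2: store L0 := 43  bus=[BusRdX,Flush]  L0: P0=I P1=I P2=M  mem[L0]=53
14. P2: store L0 := 10  bus=[-]  L0: P0=I P1=I P2=M  mem[L0]=53
15. P0: load  L1  bus=[BusRd]  L1: P0=S P1=S P2=S  mem[L1]=90
16. P0: load  L1  bus=[-]  L1: P0=S P1=S P2=S  mem[L1]=90
17. P2: load  L0  bus=[-]  L0: P0=I P1=I P2=M  mem[L0]=53
18. P1: store L2 := 37  bus=[BusRdX]  L2: P0=I P1=M P2=I  mem[L2]=67
19. P2: load  L2  bus=[BusRd,Flush]  L2: P0=I P1=S P2=S  mem[L2]=37
20. P2: store L1 := 74  bus=[BusRdX]  L1: P0=I P1=I P2=M  mem[L1]=90
21. P1: store L1 := 28  bus=[BusRdX,Flush]  L1: P0=I P1=M P2=I  mem[L1]=74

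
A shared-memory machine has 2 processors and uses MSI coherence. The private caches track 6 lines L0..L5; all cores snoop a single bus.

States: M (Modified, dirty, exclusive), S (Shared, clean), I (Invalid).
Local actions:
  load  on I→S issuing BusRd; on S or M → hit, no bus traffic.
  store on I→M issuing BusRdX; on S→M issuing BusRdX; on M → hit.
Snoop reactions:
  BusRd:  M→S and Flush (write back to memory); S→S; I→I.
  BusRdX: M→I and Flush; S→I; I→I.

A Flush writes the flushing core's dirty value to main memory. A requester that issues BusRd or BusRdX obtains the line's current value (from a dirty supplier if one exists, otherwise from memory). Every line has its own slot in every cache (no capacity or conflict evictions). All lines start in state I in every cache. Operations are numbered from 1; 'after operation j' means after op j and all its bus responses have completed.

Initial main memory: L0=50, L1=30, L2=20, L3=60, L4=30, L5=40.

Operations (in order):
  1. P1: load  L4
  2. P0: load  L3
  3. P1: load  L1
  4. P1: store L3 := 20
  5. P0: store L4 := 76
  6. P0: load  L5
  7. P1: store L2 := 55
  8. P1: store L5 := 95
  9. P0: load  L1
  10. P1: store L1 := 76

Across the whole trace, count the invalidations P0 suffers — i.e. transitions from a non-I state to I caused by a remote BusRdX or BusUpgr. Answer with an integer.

invalidations = 3

[1] P1: load  L4 | P0:I, P1:S(30) | bus: BusRd
[2] P0: load  L3 | P0:S(60), P1:I | bus: BusRd
[3] P1: load  L1 | P0:I, P1:S(30) | bus: BusRd
[4] P1: store L3 := 20 | P0:I, P1:M(20) | bus: BusRdX
[5] P0: store L4 := 76 | P0:M(76), P1:I | bus: BusRdX
[6] P0: load  L5 | P0:S(40), P1:I | bus: BusRd
[7] P1: store L2 := 55 | P0:I, P1:M(55) | bus: BusRdX
[8] P1: store L5 := 95 | P0:I, P1:M(95) | bus: BusRdX
[9] P0: load  L1 | P0:S(30), P1:S(30) | bus: BusRd
[10] P1: store L1 := 76 | P0:I, P1:M(76) | bus: BusRdX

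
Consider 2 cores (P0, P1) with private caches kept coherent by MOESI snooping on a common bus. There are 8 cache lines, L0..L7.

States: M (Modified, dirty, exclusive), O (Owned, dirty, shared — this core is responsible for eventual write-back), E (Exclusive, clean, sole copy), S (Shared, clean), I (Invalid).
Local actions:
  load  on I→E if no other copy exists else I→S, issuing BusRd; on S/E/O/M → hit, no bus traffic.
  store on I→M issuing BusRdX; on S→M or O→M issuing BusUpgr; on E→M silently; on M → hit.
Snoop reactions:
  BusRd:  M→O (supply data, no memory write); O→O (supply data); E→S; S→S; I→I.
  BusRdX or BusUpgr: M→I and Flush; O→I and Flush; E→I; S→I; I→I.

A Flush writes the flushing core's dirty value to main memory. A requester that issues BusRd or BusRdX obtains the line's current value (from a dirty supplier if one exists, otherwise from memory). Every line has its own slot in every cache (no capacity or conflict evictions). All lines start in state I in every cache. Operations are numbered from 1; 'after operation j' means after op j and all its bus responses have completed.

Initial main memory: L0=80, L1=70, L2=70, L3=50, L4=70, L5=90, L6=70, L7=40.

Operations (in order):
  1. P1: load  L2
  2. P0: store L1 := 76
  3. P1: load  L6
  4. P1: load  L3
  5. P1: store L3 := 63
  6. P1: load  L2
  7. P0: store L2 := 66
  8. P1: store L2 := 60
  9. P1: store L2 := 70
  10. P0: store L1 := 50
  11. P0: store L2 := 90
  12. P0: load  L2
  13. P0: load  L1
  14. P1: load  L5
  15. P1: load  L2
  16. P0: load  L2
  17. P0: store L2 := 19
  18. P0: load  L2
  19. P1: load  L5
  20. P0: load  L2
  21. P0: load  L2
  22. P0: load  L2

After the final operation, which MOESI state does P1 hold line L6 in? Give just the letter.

  op1 P1: load  L2 → I/E on L2; bus BusRd; mem=70
  op2 P0: store L1 := 76 → M/I on L1; bus BusRdX; mem=70
  op3 P1: load  L6 → I/E on L6; bus BusRd; mem=70
  op4 P1: load  L3 → I/E on L3; bus BusRd; mem=50
  op5 P1: store L3 := 63 → I/M on L3; bus (none); mem=50
  op6 P1: load  L2 → I/E on L2; bus (none); mem=70
  op7 P0: store L2 := 66 → M/I on L2; bus BusRdX; mem=70
  op8 P1: store L2 := 60 → I/M on L2; bus BusRdX Flush; mem=66
  op9 P1: store L2 := 70 → I/M on L2; bus (none); mem=66
  op10 P0: store L1 := 50 → M/I on L1; bus (none); mem=70
  op11 P0: store L2 := 90 → M/I on L2; bus BusRdX Flush; mem=70
  op12 P0: load  L2 → M/I on L2; bus (none); mem=70
  op13 P0: load  L1 → M/I on L1; bus (none); mem=70
  op14 P1: load  L5 → I/E on L5; bus BusRd; mem=90
  op15 P1: load  L2 → O/S on L2; bus BusRd; mem=70
  op16 P0: load  L2 → O/S on L2; bus (none); mem=70
  op17 P0: store L2 := 19 → M/I on L2; bus BusUpgr; mem=70
  op18 P0: load  L2 → M/I on L2; bus (none); mem=70
  op19 P1: load  L5 → I/E on L5; bus (none); mem=90
  op20 P0: load  L2 → M/I on L2; bus (none); mem=70
  op21 P0: load  L2 → M/I on L2; bus (none); mem=70
  op22 P0: load  L2 → M/I on L2; bus (none); mem=70

state = E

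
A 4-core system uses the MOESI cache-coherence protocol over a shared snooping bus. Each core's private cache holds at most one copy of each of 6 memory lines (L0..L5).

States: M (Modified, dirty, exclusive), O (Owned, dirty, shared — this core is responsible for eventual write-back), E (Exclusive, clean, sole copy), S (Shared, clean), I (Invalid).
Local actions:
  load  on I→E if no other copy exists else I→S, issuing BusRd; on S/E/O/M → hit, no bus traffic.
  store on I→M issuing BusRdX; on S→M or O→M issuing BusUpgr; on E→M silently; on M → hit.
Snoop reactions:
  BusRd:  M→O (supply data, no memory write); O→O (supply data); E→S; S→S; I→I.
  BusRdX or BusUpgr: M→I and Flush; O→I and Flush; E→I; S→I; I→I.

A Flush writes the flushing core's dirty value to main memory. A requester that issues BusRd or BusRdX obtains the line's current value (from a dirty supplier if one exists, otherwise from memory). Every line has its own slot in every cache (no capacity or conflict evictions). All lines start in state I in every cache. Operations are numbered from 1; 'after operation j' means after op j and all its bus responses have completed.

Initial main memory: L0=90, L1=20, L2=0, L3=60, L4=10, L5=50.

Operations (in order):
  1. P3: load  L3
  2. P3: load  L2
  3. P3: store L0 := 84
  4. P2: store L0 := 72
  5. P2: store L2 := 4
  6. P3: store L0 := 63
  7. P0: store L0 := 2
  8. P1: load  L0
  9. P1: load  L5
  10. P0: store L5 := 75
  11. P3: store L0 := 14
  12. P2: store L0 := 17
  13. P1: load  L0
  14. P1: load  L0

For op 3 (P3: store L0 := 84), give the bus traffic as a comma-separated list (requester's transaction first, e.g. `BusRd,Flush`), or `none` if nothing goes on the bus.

  op1 P3: load  L3 → I/I/I/E on L3; bus BusRd; mem=60
  op2 P3: load  L2 → I/I/I/E on L2; bus BusRd; mem=0
  op3 P3: store L0 := 84 → I/I/I/M on L0; bus BusRdX; mem=90
  op4 P2: store L0 := 72 → I/I/M/I on L0; bus BusRdX Flush; mem=84
  op5 P2: store L2 := 4 → I/I/M/I on L2; bus BusRdX; mem=0
  op6 P3: store L0 := 63 → I/I/I/M on L0; bus BusRdX Flush; mem=72
  op7 P0: store L0 := 2 → M/I/I/I on L0; bus BusRdX Flush; mem=63
  op8 P1: load  L0 → O/S/I/I on L0; bus BusRd; mem=63
  op9 P1: load  L5 → I/E/I/I on L5; bus BusRd; mem=50
  op10 P0: store L5 := 75 → M/I/I/I on L5; bus BusRdX; mem=50
  op11 P3: store L0 := 14 → I/I/I/M on L0; bus BusRdX Flush; mem=2
  op12 P2: store L0 := 17 → I/I/M/I on L0; bus BusRdX Flush; mem=14
  op13 P1: load  L0 → I/S/O/I on L0; bus BusRd; mem=14
  op14 P1: load  L0 → I/S/O/I on L0; bus (none); mem=14

bus = BusRdX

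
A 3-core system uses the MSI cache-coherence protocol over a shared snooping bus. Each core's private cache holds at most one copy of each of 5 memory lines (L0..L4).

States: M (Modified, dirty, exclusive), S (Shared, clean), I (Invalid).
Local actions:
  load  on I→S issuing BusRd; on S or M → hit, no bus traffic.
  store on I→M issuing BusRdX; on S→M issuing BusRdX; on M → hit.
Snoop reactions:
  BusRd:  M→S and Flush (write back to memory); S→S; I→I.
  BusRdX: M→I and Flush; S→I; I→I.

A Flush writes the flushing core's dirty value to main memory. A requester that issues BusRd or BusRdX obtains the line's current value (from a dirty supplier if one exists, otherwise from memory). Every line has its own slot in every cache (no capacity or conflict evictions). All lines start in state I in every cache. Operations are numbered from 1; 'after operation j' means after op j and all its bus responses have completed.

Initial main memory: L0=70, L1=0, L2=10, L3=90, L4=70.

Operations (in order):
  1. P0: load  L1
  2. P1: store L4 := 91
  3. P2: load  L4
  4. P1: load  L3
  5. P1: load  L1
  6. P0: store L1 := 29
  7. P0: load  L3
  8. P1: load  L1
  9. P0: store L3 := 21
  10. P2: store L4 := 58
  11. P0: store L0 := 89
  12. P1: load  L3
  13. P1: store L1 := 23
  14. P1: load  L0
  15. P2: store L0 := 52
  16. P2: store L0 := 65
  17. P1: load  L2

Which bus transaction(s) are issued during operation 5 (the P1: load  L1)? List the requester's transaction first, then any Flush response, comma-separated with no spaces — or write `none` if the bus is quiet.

1. P0: load  L1  bus=[BusRd]  L1: P0=S P1=I P2=I  mem[L1]=0
2. P1: store L4 := 91  bus=[BusRdX]  L4: P0=I P1=M P2=I  mem[L4]=70
3. P2: load  L4  bus=[BusRd,Flush]  L4: P0=I P1=S P2=S  mem[L4]=91
4. P1: load  L3  bus=[BusRd]  L3: P0=I P1=S P2=I  mem[L3]=90
5. P1: load  L1  bus=[BusRd]  L1: P0=S P1=S P2=I  mem[L1]=0
6. P0: store L1 := 29  bus=[BusRdX]  L1: P0=M P1=I P2=I  mem[L1]=0
7. P0: load  L3  bus=[BusRd]  L3: P0=S P1=S P2=I  mem[L3]=90
8. P1: load  L1  bus=[BusRd,Flush]  L1: P0=S P1=S P2=I  mem[L1]=29
9. P0: store L3 := 21  bus=[BusRdX]  L3: P0=M P1=I P2=I  mem[L3]=90
10. P2: store L4 := 58  bus=[BusRdX]  L4: P0=I P1=I P2=M  mem[L4]=91
11. P0: store L0 := 89  bus=[BusRdX]  L0: P0=M P1=I P2=I  mem[L0]=70
12. P1: load  L3  bus=[BusRd,Flush]  L3: P0=S P1=S P2=I  mem[L3]=21
13. P1: store L1 := 23  bus=[BusRdX]  L1: P0=I P1=M P2=I  mem[L1]=29
14. P1: load  L0  bus=[BusRd,Flush]  L0: P0=S P1=S P2=I  mem[L0]=89
15. P2: store L0 := 52  bus=[BusRdX]  L0: P0=I P1=I P2=M  mem[L0]=89
16. P2: store L0 := 65  bus=[-]  L0: P0=I P1=I P2=M  mem[L0]=89
17. P1: load  L2  bus=[BusRd]  L2: P0=I P1=S P2=I  mem[L2]=10

bus = BusRd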